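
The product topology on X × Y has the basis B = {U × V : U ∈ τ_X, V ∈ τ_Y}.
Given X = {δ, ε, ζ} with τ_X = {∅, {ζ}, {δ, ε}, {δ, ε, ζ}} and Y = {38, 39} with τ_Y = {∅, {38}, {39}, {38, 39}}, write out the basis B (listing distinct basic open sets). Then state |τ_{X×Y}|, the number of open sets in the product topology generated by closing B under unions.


Basis B = {∅ × ∅, {ζ} × {38}, {ζ} × {39}, {δ, ε} × {38}, {δ, ε} × {39}, {ζ} × {38, 39}, {δ, ε, ζ} × {38}, {δ, ε, ζ} × {39}, {δ, ε} × {38, 39}, {δ, ε, ζ} × {38, 39}}; |τ_{X×Y}| = 16.

Enumerate products U × V with U ∈ τ_X, V ∈ τ_Y (deduplicated):
  ∅ × ∅ = {} (∅)
  {ζ} × {38} = {(ζ,38)}
  {ζ} × {39} = {(ζ,39)}
  {δ, ε} × {38} = {(δ,38), (ε,38)}
  {δ, ε} × {39} = {(δ,39), (ε,39)}
  {ζ} × {38, 39} = {(ζ,38), (ζ,39)}
  {δ, ε, ζ} × {38} = {(δ,38), (ε,38), (ζ,38)}
  {δ, ε, ζ} × {39} = {(δ,39), (ε,39), (ζ,39)}
  {δ, ε} × {38, 39} = {(δ,38), (δ,39), (ε,38), (ε,39)}
  {δ, ε, ζ} × {38, 39} = {(δ,38), (δ,39), (ε,38), (ε,39), (ζ,38), (ζ,39)}
These 10 distinct sets form the basis B.
Close under arbitrary unions to get τ_{X×Y}; counting gives |τ_{X×Y}| = 16.


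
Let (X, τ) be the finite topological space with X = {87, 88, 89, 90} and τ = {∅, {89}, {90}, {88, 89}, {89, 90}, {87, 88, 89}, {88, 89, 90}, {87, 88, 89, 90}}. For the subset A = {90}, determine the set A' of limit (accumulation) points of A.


A' = ∅

For each x ∈ X, list the open sets U ∈ τ with x ∈ U, then check whether U ∩ (A ∖ {x}) ≠ ∅ for every such U.
  x = 87: open {87, 88, 89} ∋ x has {87, 88, 89} ∩ (A ∖ {87}) = ∅, so x is NOT a limit point.
  x = 88: open {88, 89} ∋ x has {88, 89} ∩ (A ∖ {88}) = ∅, so x is NOT a limit point.
  x = 89: open {89} ∋ x has {89} ∩ (A ∖ {89}) = ∅, so x is NOT a limit point.
  x = 90: open {90} ∋ x has {90} ∩ (A ∖ {90}) = ∅, so x is NOT a limit point.
Collecting: A' = ∅.


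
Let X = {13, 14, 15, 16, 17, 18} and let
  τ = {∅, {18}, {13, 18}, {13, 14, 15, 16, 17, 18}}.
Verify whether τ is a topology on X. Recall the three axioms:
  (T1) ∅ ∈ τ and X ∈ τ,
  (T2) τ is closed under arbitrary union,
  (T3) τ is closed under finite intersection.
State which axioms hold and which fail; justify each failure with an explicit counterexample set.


τ IS a topology on X.

Axiom (T1): ∅ ∈ τ? Yes; X ∈ τ? Yes.
Axiom (T2/T3): check pairwise unions and intersections of members of τ.
All pairwise intersections and unions checked — each lies in τ. Therefore τ satisfies (T1), (T2), (T3): it IS a topology on X.


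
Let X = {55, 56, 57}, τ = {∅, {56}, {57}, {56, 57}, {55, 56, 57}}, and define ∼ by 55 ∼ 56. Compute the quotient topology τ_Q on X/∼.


X/∼ = {[55=56], [57]}; |τ_Q| = 3.

Equivalence classes: [55=56], [57].
Quotient map π: X → X/∼ sends 55 ↦ [55=56], 56 ↦ [55=56], 57 ↦ [57].
For each subset V ⊆ X/∼, compute π^{-1}(V) ⊆ X and check whether π^{-1}(V) ∈ τ. V is open in τ_Q iff π^{-1}(V) ∈ τ.
  V = {}: π^{-1}(V) = ∅ ∈ τ ✓.
  V = {[55=56]}: π^{-1}(V) = {55, 56} ∉ τ ✗.
  V = {[57]}: π^{-1}(V) = {57} ∈ τ ✓.
  V = {[55=56], [57]}: π^{-1}(V) = {55, 56, 57} ∈ τ ✓.
Open sets in the quotient: τ_Q = {{}, {[57]}, {[55=56], [57]}} (3 elements).


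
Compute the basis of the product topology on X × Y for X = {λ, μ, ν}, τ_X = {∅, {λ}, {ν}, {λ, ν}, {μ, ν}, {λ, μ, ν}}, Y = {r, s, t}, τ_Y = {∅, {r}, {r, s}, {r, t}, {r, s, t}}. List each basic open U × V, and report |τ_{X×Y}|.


Basis B = {∅ × ∅, {λ} × {r}, {ν} × {r}, {λ} × {r, s}, {λ} × {r, t}, {λ, ν} × {r}, {μ, ν} × {r}, {ν} × {r, s}, {ν} × {r, t}, {λ} × {r, s, t}, {λ, μ, ν} × {r}, {ν} × {r, s, t}, {λ, ν} × {r, s}, {λ, ν} × {r, t}, {μ, ν} × {r, s}, {μ, ν} × {r, t}, {λ, ν} × {r, s, t}, {λ, μ, ν} × {r, s}, {λ, μ, ν} × {r, t}, {μ, ν} × {r, s, t}, {λ, μ, ν} × {r, s, t}}; |τ_{X×Y}| = 70.

Enumerate products U × V with U ∈ τ_X, V ∈ τ_Y (deduplicated):
  ∅ × ∅ = {} (∅)
  {λ} × {r} = {(λ,r)}
  {ν} × {r} = {(ν,r)}
  {λ} × {r, s} = {(λ,r), (λ,s)}
  {λ} × {r, t} = {(λ,r), (λ,t)}
  {λ, ν} × {r} = {(λ,r), (ν,r)}
  {μ, ν} × {r} = {(μ,r), (ν,r)}
  {ν} × {r, s} = {(ν,r), (ν,s)}
  {ν} × {r, t} = {(ν,r), (ν,t)}
  {λ} × {r, s, t} = {(λ,r), (λ,s), (λ,t)}
  {λ, μ, ν} × {r} = {(λ,r), (μ,r), (ν,r)}
  {ν} × {r, s, t} = {(ν,r), (ν,s), (ν,t)}
  {λ, ν} × {r, s} = {(λ,r), (λ,s), (ν,r), (ν,s)}
  {λ, ν} × {r, t} = {(λ,r), (λ,t), (ν,r), (ν,t)}
  {μ, ν} × {r, s} = {(μ,r), (μ,s), (ν,r), (ν,s)}
  {μ, ν} × {r, t} = {(μ,r), (μ,t), (ν,r), (ν,t)}
  {λ, ν} × {r, s, t} = {(λ,r), (λ,s), (λ,t), (ν,r), (ν,s), (ν,t)}
  {λ, μ, ν} × {r, s} = {(λ,r), (λ,s), (μ,r), (μ,s), (ν,r), (ν,s)}
  {λ, μ, ν} × {r, t} = {(λ,r), (λ,t), (μ,r), (μ,t), (ν,r), (ν,t)}
  {μ, ν} × {r, s, t} = {(μ,r), (μ,s), (μ,t), (ν,r), (ν,s), (ν,t)}
  {λ, μ, ν} × {r, s, t} = {(λ,r), (λ,s), (λ,t), (μ,r), (μ,s), (μ,t), (ν,r), (ν,s), (ν,t)}
These 21 distinct sets form the basis B.
Close under arbitrary unions to get τ_{X×Y}; counting gives |τ_{X×Y}| = 70.


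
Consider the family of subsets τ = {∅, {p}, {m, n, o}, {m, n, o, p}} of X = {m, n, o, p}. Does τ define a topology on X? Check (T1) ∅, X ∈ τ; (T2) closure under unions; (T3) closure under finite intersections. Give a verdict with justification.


τ IS a topology on X.

Axiom (T1): ∅ ∈ τ? Yes; X ∈ τ? Yes.
Axiom (T2/T3): check pairwise unions and intersections of members of τ.
All pairwise intersections and unions checked — each lies in τ. Therefore τ satisfies (T1), (T2), (T3): it IS a topology on X.


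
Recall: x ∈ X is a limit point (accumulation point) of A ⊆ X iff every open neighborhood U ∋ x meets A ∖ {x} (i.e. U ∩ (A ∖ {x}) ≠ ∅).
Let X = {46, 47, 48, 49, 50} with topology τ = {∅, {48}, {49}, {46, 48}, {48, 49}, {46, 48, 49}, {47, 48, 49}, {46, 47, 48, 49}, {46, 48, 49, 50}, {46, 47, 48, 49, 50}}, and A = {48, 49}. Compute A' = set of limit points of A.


A' = {46, 47, 50}

For each x ∈ X, list the open sets U ∈ τ with x ∈ U, then check whether U ∩ (A ∖ {x}) ≠ ∅ for every such U.
  x = 46: opens ∋ x are {46, 48}, {46, 48, 49}, {46, 47, 48, 49}, {46, 48, 49, 50}, {46, 47, 48, 49, 50}; each meets A ∖ {46}, so x IS a limit point.
  x = 47: opens ∋ x are {47, 48, 49}, {46, 47, 48, 49}, {46, 47, 48, 49, 50}; each meets A ∖ {47}, so x IS a limit point.
  x = 48: open {48} ∋ x has {48} ∩ (A ∖ {48}) = ∅, so x is NOT a limit point.
  x = 49: open {49} ∋ x has {49} ∩ (A ∖ {49}) = ∅, so x is NOT a limit point.
  x = 50: opens ∋ x are {46, 48, 49, 50}, {46, 47, 48, 49, 50}; each meets A ∖ {50}, so x IS a limit point.
Collecting: A' = {46, 47, 50}.


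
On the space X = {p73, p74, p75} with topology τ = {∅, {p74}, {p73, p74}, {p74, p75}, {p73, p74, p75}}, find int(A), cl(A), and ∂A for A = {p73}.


int(A) = ∅, cl(A) = {p73}, ∂A = {p73}.

Closed sets in (X, τ) are complements of opens:
  closed(X, τ) = {∅, {p73}, {p75}, {p73, p75}, {p73, p74, p75}}.
int(A) = ⋃ {U ∈ τ : U ⊆ A}. Opens contained in A: ∅.
Taking the union of these: int(A) = ∅.
cl(A) = ⋂ {C closed : A ⊆ C}. Closed sets containing A: {p73}, {p73, p75}, {p73, p74, p75}.
Intersecting these: cl(A) = {p73}.
∂A = cl(A) ∖ int(A) = {p73} ∖ ∅ = {p73}.


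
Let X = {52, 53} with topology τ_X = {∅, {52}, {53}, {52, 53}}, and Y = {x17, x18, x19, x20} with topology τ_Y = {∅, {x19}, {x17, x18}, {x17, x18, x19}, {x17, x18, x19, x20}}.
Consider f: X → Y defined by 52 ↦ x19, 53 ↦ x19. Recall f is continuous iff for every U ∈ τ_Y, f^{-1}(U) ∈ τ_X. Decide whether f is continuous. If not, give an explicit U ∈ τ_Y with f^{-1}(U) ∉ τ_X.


f IS continuous.

Compute f^{-1}(U) for each U ∈ τ_Y:
  U = ∅: f^{-1}(U) = ∅ ∈ τ_X ✓.
  U = {x19}: f^{-1}(U) = {52, 53} ∈ τ_X ✓.
  U = {x17, x18}: f^{-1}(U) = ∅ ∈ τ_X ✓.
  U = {x17, x18, x19}: f^{-1}(U) = {52, 53} ∈ τ_X ✓.
  U = {x17, x18, x19, x20}: f^{-1}(U) = {52, 53} ∈ τ_X ✓.
Every preimage lies in τ_X, so f IS continuous.


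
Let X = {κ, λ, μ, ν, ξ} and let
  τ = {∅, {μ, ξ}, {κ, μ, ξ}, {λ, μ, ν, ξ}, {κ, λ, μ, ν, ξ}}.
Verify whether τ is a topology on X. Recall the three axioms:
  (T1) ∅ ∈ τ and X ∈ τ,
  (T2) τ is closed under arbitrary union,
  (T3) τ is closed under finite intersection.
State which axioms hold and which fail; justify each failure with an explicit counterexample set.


τ IS a topology on X.

Axiom (T1): ∅ ∈ τ? Yes; X ∈ τ? Yes.
Axiom (T2/T3): check pairwise unions and intersections of members of τ.
All pairwise intersections and unions checked — each lies in τ. Therefore τ satisfies (T1), (T2), (T3): it IS a topology on X.


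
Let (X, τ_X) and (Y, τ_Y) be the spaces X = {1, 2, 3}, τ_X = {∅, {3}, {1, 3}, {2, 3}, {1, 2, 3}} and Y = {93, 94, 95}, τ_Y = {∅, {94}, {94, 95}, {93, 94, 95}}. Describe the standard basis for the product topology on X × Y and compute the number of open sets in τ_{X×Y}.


Basis B = {∅ × ∅, {3} × {94}, {1, 3} × {94}, {2, 3} × {94}, {3} × {94, 95}, {1, 2, 3} × {94}, {3} × {93, 94, 95}, {1, 3} × {94, 95}, {2, 3} × {94, 95}, {1, 3} × {93, 94, 95}, {1, 2, 3} × {94, 95}, {2, 3} × {93, 94, 95}, {1, 2, 3} × {93, 94, 95}}; |τ_{X×Y}| = 30.

Enumerate products U × V with U ∈ τ_X, V ∈ τ_Y (deduplicated):
  ∅ × ∅ = {} (∅)
  {3} × {94} = {(3,94)}
  {1, 3} × {94} = {(1,94), (3,94)}
  {2, 3} × {94} = {(2,94), (3,94)}
  {3} × {94, 95} = {(3,94), (3,95)}
  {1, 2, 3} × {94} = {(1,94), (2,94), (3,94)}
  {3} × {93, 94, 95} = {(3,93), (3,94), (3,95)}
  {1, 3} × {94, 95} = {(1,94), (1,95), (3,94), (3,95)}
  {2, 3} × {94, 95} = {(2,94), (2,95), (3,94), (3,95)}
  {1, 3} × {93, 94, 95} = {(1,93), (1,94), (1,95), (3,93), (3,94), (3,95)}
  {1, 2, 3} × {94, 95} = {(1,94), (1,95), (2,94), (2,95), (3,94), (3,95)}
  {2, 3} × {93, 94, 95} = {(2,93), (2,94), (2,95), (3,93), (3,94), (3,95)}
  {1, 2, 3} × {93, 94, 95} = {(1,93), (1,94), (1,95), (2,93), (2,94), (2,95), (3,93), (3,94), (3,95)}
These 13 distinct sets form the basis B.
Close under arbitrary unions to get τ_{X×Y}; counting gives |τ_{X×Y}| = 30.


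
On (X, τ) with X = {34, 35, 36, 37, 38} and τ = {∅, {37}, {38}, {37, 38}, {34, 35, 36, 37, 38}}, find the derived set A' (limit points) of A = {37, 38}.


A' = {34, 35, 36}

For each x ∈ X, list the open sets U ∈ τ with x ∈ U, then check whether U ∩ (A ∖ {x}) ≠ ∅ for every such U.
  x = 34: opens ∋ x are {34, 35, 36, 37, 38}; each meets A ∖ {34}, so x IS a limit point.
  x = 35: opens ∋ x are {34, 35, 36, 37, 38}; each meets A ∖ {35}, so x IS a limit point.
  x = 36: opens ∋ x are {34, 35, 36, 37, 38}; each meets A ∖ {36}, so x IS a limit point.
  x = 37: open {37} ∋ x has {37} ∩ (A ∖ {37}) = ∅, so x is NOT a limit point.
  x = 38: open {38} ∋ x has {38} ∩ (A ∖ {38}) = ∅, so x is NOT a limit point.
Collecting: A' = {34, 35, 36}.


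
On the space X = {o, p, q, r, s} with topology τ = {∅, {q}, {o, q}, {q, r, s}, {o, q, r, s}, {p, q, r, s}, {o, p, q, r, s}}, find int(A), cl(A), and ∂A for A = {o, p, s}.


int(A) = ∅, cl(A) = {o, p, r, s}, ∂A = {o, p, r, s}.

Closed sets in (X, τ) are complements of opens:
  closed(X, τ) = {∅, {o}, {p}, {o, p}, {p, r, s}, {o, p, r, s}, {o, p, q, r, s}}.
int(A) = ⋃ {U ∈ τ : U ⊆ A}. Opens contained in A: ∅.
Taking the union of these: int(A) = ∅.
cl(A) = ⋂ {C closed : A ⊆ C}. Closed sets containing A: {o, p, r, s}, {o, p, q, r, s}.
Intersecting these: cl(A) = {o, p, r, s}.
∂A = cl(A) ∖ int(A) = {o, p, r, s} ∖ ∅ = {o, p, r, s}.


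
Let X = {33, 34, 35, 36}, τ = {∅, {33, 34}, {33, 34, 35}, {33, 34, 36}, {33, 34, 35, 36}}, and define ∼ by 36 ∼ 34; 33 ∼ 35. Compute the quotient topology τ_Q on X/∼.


X/∼ = {[33=35], [34=36]}; |τ_Q| = 2.

Equivalence classes: [33=35], [34=36].
Quotient map π: X → X/∼ sends 33 ↦ [33=35], 34 ↦ [34=36], 35 ↦ [33=35], 36 ↦ [34=36].
For each subset V ⊆ X/∼, compute π^{-1}(V) ⊆ X and check whether π^{-1}(V) ∈ τ. V is open in τ_Q iff π^{-1}(V) ∈ τ.
  V = {}: π^{-1}(V) = ∅ ∈ τ ✓.
  V = {[33=35]}: π^{-1}(V) = {33, 35} ∉ τ ✗.
  V = {[34=36]}: π^{-1}(V) = {34, 36} ∉ τ ✗.
  V = {[33=35], [34=36]}: π^{-1}(V) = {33, 34, 35, 36} ∈ τ ✓.
Open sets in the quotient: τ_Q = {{}, {[33=35], [34=36]}} (2 elements).


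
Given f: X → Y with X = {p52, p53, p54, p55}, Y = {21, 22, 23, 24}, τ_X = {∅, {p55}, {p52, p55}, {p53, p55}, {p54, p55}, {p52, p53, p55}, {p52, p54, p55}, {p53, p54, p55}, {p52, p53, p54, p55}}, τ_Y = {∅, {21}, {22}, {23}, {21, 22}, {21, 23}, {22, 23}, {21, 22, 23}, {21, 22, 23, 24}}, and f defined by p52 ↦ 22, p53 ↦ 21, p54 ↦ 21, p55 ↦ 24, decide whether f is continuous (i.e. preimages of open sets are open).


f is NOT continuous.

Compute f^{-1}(U) for each U ∈ τ_Y:
  U = ∅: f^{-1}(U) = ∅ ∈ τ_X ✓.
  U = {21}: f^{-1}(U) = {p53, p54} ∉ τ_X ✗.
  U = {22}: f^{-1}(U) = {p52} ∉ τ_X ✗.
  U = {23}: f^{-1}(U) = ∅ ∈ τ_X ✓.
  U = {21, 22}: f^{-1}(U) = {p52, p53, p54} ∉ τ_X ✗.
  U = {21, 23}: f^{-1}(U) = {p53, p54} ∉ τ_X ✗.
  U = {22, 23}: f^{-1}(U) = {p52} ∉ τ_X ✗.
  U = {21, 22, 23}: f^{-1}(U) = {p52, p53, p54} ∉ τ_X ✗.
  U = {21, 22, 23, 24}: f^{-1}(U) = {p52, p53, p54, p55} ∈ τ_X ✓.
Found U = {21} with f^{-1}(U) = {p53, p54} not in τ_X. Therefore f is NOT continuous.


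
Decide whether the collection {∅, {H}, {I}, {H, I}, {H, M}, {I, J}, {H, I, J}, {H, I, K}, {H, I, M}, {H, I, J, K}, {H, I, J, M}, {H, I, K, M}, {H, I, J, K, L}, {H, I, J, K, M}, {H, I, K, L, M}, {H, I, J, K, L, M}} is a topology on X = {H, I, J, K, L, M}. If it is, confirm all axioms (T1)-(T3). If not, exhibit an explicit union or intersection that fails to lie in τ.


τ is NOT a topology on X.

Axiom (T1): ∅ ∈ τ? Yes; X ∈ τ? Yes.
Axiom (T2/T3): check pairwise unions and intersections of members of τ.
Counterexample for (T3): {H, I, J, K, L} ∩ {H, I, K, L, M} = {H, I, K, L} ∉ τ. Therefore τ is NOT a topology.


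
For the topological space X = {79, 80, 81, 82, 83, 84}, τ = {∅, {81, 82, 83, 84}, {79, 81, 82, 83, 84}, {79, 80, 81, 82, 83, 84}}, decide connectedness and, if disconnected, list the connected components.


(X, τ) is connected.

Find clopen sets (U ∈ τ with X ∖ U ∈ τ):
  U = ∅, X ∖ U = {79, 80, 81, 82, 83, 84} — both open, so U is clopen.
  U = {79, 80, 81, 82, 83, 84}, X ∖ U = ∅ — both open, so U is clopen.
Only trivial clopens (∅ and X) exist, so (X, τ) is connected.
Compute connected components by grouping points that agree on all clopens:
  component: {79, 80, 81, 82, 83, 84}


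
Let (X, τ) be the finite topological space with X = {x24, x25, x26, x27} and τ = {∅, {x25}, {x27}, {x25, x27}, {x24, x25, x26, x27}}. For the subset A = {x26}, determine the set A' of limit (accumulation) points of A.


A' = {x24}

For each x ∈ X, list the open sets U ∈ τ with x ∈ U, then check whether U ∩ (A ∖ {x}) ≠ ∅ for every such U.
  x = x24: opens ∋ x are {x24, x25, x26, x27}; each meets A ∖ {x24}, so x IS a limit point.
  x = x25: open {x25} ∋ x has {x25} ∩ (A ∖ {x25}) = ∅, so x is NOT a limit point.
  x = x26: open {x24, x25, x26, x27} ∋ x has {x24, x25, x26, x27} ∩ (A ∖ {x26}) = ∅, so x is NOT a limit point.
  x = x27: open {x27} ∋ x has {x27} ∩ (A ∖ {x27}) = ∅, so x is NOT a limit point.
Collecting: A' = {x24}.


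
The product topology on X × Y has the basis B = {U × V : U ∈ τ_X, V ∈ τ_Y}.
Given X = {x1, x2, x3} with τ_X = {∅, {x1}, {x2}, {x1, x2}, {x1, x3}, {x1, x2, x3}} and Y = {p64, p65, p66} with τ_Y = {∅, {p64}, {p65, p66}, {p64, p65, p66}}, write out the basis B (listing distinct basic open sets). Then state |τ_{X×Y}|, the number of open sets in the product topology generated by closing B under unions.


Basis B = {∅ × ∅, {x1} × {p64}, {x2} × {p64}, {x1, x2} × {p64}, {x1, x3} × {p64}, {x1} × {p65, p66}, {x2} × {p65, p66}, {x1} × {p64, p65, p66}, {x1, x2, x3} × {p64}, {x2} × {p64, p65, p66}, {x1, x2} × {p65, p66}, {x1, x3} × {p65, p66}, {x1, x2} × {p64, p65, p66}, {x1, x3} × {p64, p65, p66}, {x1, x2, x3} × {p65, p66}, {x1, x2, x3} × {p64, p65, p66}}; |τ_{X×Y}| = 36.

Enumerate products U × V with U ∈ τ_X, V ∈ τ_Y (deduplicated):
  ∅ × ∅ = {} (∅)
  {x1} × {p64} = {(x1,p64)}
  {x2} × {p64} = {(x2,p64)}
  {x1, x2} × {p64} = {(x1,p64), (x2,p64)}
  {x1, x3} × {p64} = {(x1,p64), (x3,p64)}
  {x1} × {p65, p66} = {(x1,p65), (x1,p66)}
  {x2} × {p65, p66} = {(x2,p65), (x2,p66)}
  {x1} × {p64, p65, p66} = {(x1,p64), (x1,p65), (x1,p66)}
  {x1, x2, x3} × {p64} = {(x1,p64), (x2,p64), (x3,p64)}
  {x2} × {p64, p65, p66} = {(x2,p64), (x2,p65), (x2,p66)}
  {x1, x2} × {p65, p66} = {(x1,p65), (x1,p66), (x2,p65), (x2,p66)}
  {x1, x3} × {p65, p66} = {(x1,p65), (x1,p66), (x3,p65), (x3,p66)}
  {x1, x2} × {p64, p65, p66} = {(x1,p64), (x1,p65), (x1,p66), (x2,p64), (x2,p65), (x2,p66)}
  {x1, x3} × {p64, p65, p66} = {(x1,p64), (x1,p65), (x1,p66), (x3,p64), (x3,p65), (x3,p66)}
  {x1, x2, x3} × {p65, p66} = {(x1,p65), (x1,p66), (x2,p65), (x2,p66), (x3,p65), (x3,p66)}
  {x1, x2, x3} × {p64, p65, p66} = {(x1,p64), (x1,p65), (x1,p66), (x2,p64), (x2,p65), (x2,p66), (x3,p64), (x3,p65), (x3,p66)}
These 16 distinct sets form the basis B.
Close under arbitrary unions to get τ_{X×Y}; counting gives |τ_{X×Y}| = 36.


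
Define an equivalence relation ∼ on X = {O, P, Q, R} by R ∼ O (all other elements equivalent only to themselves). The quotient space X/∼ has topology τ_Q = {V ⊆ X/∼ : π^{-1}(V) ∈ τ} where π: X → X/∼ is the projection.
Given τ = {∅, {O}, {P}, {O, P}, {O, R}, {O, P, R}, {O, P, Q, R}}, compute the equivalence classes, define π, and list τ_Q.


X/∼ = {[O=R], [P], [Q]}; |τ_Q| = 5.

Equivalence classes: [O=R], [P], [Q].
Quotient map π: X → X/∼ sends O ↦ [O=R], P ↦ [P], Q ↦ [Q], R ↦ [O=R].
For each subset V ⊆ X/∼, compute π^{-1}(V) ⊆ X and check whether π^{-1}(V) ∈ τ. V is open in τ_Q iff π^{-1}(V) ∈ τ.
  V = {}: π^{-1}(V) = ∅ ∈ τ ✓.
  V = {[O=R]}: π^{-1}(V) = {O, R} ∈ τ ✓.
  V = {[P]}: π^{-1}(V) = {P} ∈ τ ✓.
  V = {[O=R], [P]}: π^{-1}(V) = {O, P, R} ∈ τ ✓.
  V = {[Q]}: π^{-1}(V) = {Q} ∉ τ ✗.
  V = {[O=R], [Q]}: π^{-1}(V) = {O, Q, R} ∉ τ ✗.
  V = {[P], [Q]}: π^{-1}(V) = {P, Q} ∉ τ ✗.
  V = {[O=R], [P], [Q]}: π^{-1}(V) = {O, P, Q, R} ∈ τ ✓.
Open sets in the quotient: τ_Q = {{}, {[O=R]}, {[P]}, {[O=R], [P]}, {[O=R], [P], [Q]}} (5 elements).


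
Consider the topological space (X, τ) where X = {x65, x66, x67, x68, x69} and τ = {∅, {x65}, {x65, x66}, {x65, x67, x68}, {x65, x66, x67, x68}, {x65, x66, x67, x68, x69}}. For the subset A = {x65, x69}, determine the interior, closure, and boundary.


int(A) = {x65}, cl(A) = {x65, x66, x67, x68, x69}, ∂A = {x66, x67, x68, x69}.

Closed sets in (X, τ) are complements of opens:
  closed(X, τ) = {∅, {x69}, {x66, x69}, {x67, x68, x69}, {x66, x67, x68, x69}, {x65, x66, x67, x68, x69}}.
int(A) = ⋃ {U ∈ τ : U ⊆ A}. Opens contained in A: ∅, {x65}.
Taking the union of these: int(A) = {x65}.
cl(A) = ⋂ {C closed : A ⊆ C}. Closed sets containing A: {x65, x66, x67, x68, x69}.
Intersecting these: cl(A) = {x65, x66, x67, x68, x69}.
∂A = cl(A) ∖ int(A) = {x65, x66, x67, x68, x69} ∖ {x65} = {x66, x67, x68, x69}.


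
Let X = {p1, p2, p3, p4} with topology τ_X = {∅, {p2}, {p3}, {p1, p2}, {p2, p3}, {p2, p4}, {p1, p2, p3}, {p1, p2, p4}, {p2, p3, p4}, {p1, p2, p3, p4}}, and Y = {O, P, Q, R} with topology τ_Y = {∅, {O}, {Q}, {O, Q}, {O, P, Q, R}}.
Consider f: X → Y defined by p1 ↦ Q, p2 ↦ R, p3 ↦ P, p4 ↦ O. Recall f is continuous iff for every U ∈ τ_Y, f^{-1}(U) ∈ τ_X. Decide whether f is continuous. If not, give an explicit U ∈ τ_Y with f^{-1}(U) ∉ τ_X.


f is NOT continuous.

Compute f^{-1}(U) for each U ∈ τ_Y:
  U = ∅: f^{-1}(U) = ∅ ∈ τ_X ✓.
  U = {O}: f^{-1}(U) = {p4} ∉ τ_X ✗.
  U = {Q}: f^{-1}(U) = {p1} ∉ τ_X ✗.
  U = {O, Q}: f^{-1}(U) = {p1, p4} ∉ τ_X ✗.
  U = {O, P, Q, R}: f^{-1}(U) = {p1, p2, p3, p4} ∈ τ_X ✓.
Found U = {O} with f^{-1}(U) = {p4} not in τ_X. Therefore f is NOT continuous.


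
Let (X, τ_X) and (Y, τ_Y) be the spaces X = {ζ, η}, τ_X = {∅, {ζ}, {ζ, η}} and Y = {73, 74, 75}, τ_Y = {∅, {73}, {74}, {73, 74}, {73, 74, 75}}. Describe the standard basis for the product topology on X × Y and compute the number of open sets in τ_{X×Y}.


Basis B = {∅ × ∅, {ζ} × {73}, {ζ} × {74}, {ζ} × {73, 74}, {ζ, η} × {73}, {ζ, η} × {74}, {ζ} × {73, 74, 75}, {ζ, η} × {73, 74}, {ζ, η} × {73, 74, 75}}; |τ_{X×Y}| = 14.

Enumerate products U × V with U ∈ τ_X, V ∈ τ_Y (deduplicated):
  ∅ × ∅ = {} (∅)
  {ζ} × {73} = {(ζ,73)}
  {ζ} × {74} = {(ζ,74)}
  {ζ} × {73, 74} = {(ζ,73), (ζ,74)}
  {ζ, η} × {73} = {(ζ,73), (η,73)}
  {ζ, η} × {74} = {(ζ,74), (η,74)}
  {ζ} × {73, 74, 75} = {(ζ,73), (ζ,74), (ζ,75)}
  {ζ, η} × {73, 74} = {(ζ,73), (ζ,74), (η,73), (η,74)}
  {ζ, η} × {73, 74, 75} = {(ζ,73), (ζ,74), (ζ,75), (η,73), (η,74), (η,75)}
These 9 distinct sets form the basis B.
Close under arbitrary unions to get τ_{X×Y}; counting gives |τ_{X×Y}| = 14.


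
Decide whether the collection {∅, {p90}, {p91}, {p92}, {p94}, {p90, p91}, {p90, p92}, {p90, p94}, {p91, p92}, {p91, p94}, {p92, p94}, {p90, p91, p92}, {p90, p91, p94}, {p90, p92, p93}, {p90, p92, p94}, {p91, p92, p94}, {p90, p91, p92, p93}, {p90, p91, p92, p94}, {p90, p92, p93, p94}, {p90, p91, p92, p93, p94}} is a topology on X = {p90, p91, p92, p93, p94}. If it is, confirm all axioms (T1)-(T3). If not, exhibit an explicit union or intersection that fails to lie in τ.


τ IS a topology on X.

Axiom (T1): ∅ ∈ τ? Yes; X ∈ τ? Yes.
Axiom (T2/T3): check pairwise unions and intersections of members of τ.
All pairwise intersections and unions checked — each lies in τ. Therefore τ satisfies (T1), (T2), (T3): it IS a topology on X.


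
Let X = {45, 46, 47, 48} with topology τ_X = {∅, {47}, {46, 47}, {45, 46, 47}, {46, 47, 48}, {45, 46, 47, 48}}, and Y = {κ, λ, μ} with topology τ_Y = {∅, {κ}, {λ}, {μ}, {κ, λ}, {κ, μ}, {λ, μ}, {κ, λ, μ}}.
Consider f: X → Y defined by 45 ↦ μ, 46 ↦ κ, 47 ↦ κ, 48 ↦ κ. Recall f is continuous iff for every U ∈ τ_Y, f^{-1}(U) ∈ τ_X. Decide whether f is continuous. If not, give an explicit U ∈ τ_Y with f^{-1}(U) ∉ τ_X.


f is NOT continuous.

Compute f^{-1}(U) for each U ∈ τ_Y:
  U = ∅: f^{-1}(U) = ∅ ∈ τ_X ✓.
  U = {κ}: f^{-1}(U) = {46, 47, 48} ∈ τ_X ✓.
  U = {λ}: f^{-1}(U) = ∅ ∈ τ_X ✓.
  U = {μ}: f^{-1}(U) = {45} ∉ τ_X ✗.
  U = {κ, λ}: f^{-1}(U) = {46, 47, 48} ∈ τ_X ✓.
  U = {κ, μ}: f^{-1}(U) = {45, 46, 47, 48} ∈ τ_X ✓.
  U = {λ, μ}: f^{-1}(U) = {45} ∉ τ_X ✗.
  U = {κ, λ, μ}: f^{-1}(U) = {45, 46, 47, 48} ∈ τ_X ✓.
Found U = {μ} with f^{-1}(U) = {45} not in τ_X. Therefore f is NOT continuous.


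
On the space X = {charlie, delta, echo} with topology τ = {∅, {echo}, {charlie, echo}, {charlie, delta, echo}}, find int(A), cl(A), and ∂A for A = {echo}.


int(A) = {echo}, cl(A) = {charlie, delta, echo}, ∂A = {charlie, delta}.

Closed sets in (X, τ) are complements of opens:
  closed(X, τ) = {∅, {delta}, {charlie, delta}, {charlie, delta, echo}}.
int(A) = ⋃ {U ∈ τ : U ⊆ A}. Opens contained in A: ∅, {echo}.
Taking the union of these: int(A) = {echo}.
cl(A) = ⋂ {C closed : A ⊆ C}. Closed sets containing A: {charlie, delta, echo}.
Intersecting these: cl(A) = {charlie, delta, echo}.
∂A = cl(A) ∖ int(A) = {charlie, delta, echo} ∖ {echo} = {charlie, delta}.


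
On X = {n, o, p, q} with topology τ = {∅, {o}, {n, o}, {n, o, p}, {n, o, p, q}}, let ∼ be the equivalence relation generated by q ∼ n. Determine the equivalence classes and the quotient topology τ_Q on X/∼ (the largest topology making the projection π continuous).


X/∼ = {[n=q], [o], [p]}; |τ_Q| = 3.

Equivalence classes: [n=q], [o], [p].
Quotient map π: X → X/∼ sends n ↦ [n=q], o ↦ [o], p ↦ [p], q ↦ [n=q].
For each subset V ⊆ X/∼, compute π^{-1}(V) ⊆ X and check whether π^{-1}(V) ∈ τ. V is open in τ_Q iff π^{-1}(V) ∈ τ.
  V = {}: π^{-1}(V) = ∅ ∈ τ ✓.
  V = {[n=q]}: π^{-1}(V) = {n, q} ∉ τ ✗.
  V = {[o]}: π^{-1}(V) = {o} ∈ τ ✓.
  V = {[n=q], [o]}: π^{-1}(V) = {n, o, q} ∉ τ ✗.
  V = {[p]}: π^{-1}(V) = {p} ∉ τ ✗.
  V = {[n=q], [p]}: π^{-1}(V) = {n, p, q} ∉ τ ✗.
  V = {[o], [p]}: π^{-1}(V) = {o, p} ∉ τ ✗.
  V = {[n=q], [o], [p]}: π^{-1}(V) = {n, o, p, q} ∈ τ ✓.
Open sets in the quotient: τ_Q = {{}, {[o]}, {[n=q], [o], [p]}} (3 elements).


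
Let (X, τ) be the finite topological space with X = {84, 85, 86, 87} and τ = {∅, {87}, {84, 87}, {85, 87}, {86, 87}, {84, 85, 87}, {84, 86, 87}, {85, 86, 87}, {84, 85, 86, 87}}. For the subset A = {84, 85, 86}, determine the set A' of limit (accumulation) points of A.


A' = ∅

For each x ∈ X, list the open sets U ∈ τ with x ∈ U, then check whether U ∩ (A ∖ {x}) ≠ ∅ for every such U.
  x = 84: open {84, 87} ∋ x has {84, 87} ∩ (A ∖ {84}) = ∅, so x is NOT a limit point.
  x = 85: open {85, 87} ∋ x has {85, 87} ∩ (A ∖ {85}) = ∅, so x is NOT a limit point.
  x = 86: open {86, 87} ∋ x has {86, 87} ∩ (A ∖ {86}) = ∅, so x is NOT a limit point.
  x = 87: open {87} ∋ x has {87} ∩ (A ∖ {87}) = ∅, so x is NOT a limit point.
Collecting: A' = ∅.


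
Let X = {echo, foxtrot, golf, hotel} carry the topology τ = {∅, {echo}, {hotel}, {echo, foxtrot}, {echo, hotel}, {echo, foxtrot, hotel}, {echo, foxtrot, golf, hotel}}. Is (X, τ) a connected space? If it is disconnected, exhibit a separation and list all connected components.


(X, τ) is connected.

Find clopen sets (U ∈ τ with X ∖ U ∈ τ):
  U = ∅, X ∖ U = {echo, foxtrot, golf, hotel} — both open, so U is clopen.
  U = {echo, foxtrot, golf, hotel}, X ∖ U = ∅ — both open, so U is clopen.
Only trivial clopens (∅ and X) exist, so (X, τ) is connected.
Compute connected components by grouping points that agree on all clopens:
  component: {echo, foxtrot, golf, hotel}


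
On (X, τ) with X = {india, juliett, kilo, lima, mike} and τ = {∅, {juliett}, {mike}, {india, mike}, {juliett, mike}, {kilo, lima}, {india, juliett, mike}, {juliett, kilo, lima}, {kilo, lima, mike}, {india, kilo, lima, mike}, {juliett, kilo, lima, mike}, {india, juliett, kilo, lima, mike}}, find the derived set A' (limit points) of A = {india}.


A' = ∅

For each x ∈ X, list the open sets U ∈ τ with x ∈ U, then check whether U ∩ (A ∖ {x}) ≠ ∅ for every such U.
  x = india: open {india, mike} ∋ x has {india, mike} ∩ (A ∖ {india}) = ∅, so x is NOT a limit point.
  x = juliett: open {juliett} ∋ x has {juliett} ∩ (A ∖ {juliett}) = ∅, so x is NOT a limit point.
  x = kilo: open {kilo, lima} ∋ x has {kilo, lima} ∩ (A ∖ {kilo}) = ∅, so x is NOT a limit point.
  x = lima: open {kilo, lima} ∋ x has {kilo, lima} ∩ (A ∖ {lima}) = ∅, so x is NOT a limit point.
  x = mike: open {mike} ∋ x has {mike} ∩ (A ∖ {mike}) = ∅, so x is NOT a limit point.
Collecting: A' = ∅.


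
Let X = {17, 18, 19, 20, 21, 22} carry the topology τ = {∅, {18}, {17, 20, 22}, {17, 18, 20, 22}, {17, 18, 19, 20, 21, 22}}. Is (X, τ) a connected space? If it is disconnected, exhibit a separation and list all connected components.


(X, τ) is connected.

Find clopen sets (U ∈ τ with X ∖ U ∈ τ):
  U = ∅, X ∖ U = {17, 18, 19, 20, 21, 22} — both open, so U is clopen.
  U = {17, 18, 19, 20, 21, 22}, X ∖ U = ∅ — both open, so U is clopen.
Only trivial clopens (∅ and X) exist, so (X, τ) is connected.
Compute connected components by grouping points that agree on all clopens:
  component: {17, 18, 19, 20, 21, 22}


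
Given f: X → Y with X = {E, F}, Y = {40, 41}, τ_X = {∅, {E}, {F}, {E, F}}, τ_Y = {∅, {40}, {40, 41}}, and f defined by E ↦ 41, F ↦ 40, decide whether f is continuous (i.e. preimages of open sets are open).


f IS continuous.

Compute f^{-1}(U) for each U ∈ τ_Y:
  U = ∅: f^{-1}(U) = ∅ ∈ τ_X ✓.
  U = {40}: f^{-1}(U) = {F} ∈ τ_X ✓.
  U = {40, 41}: f^{-1}(U) = {E, F} ∈ τ_X ✓.
Every preimage lies in τ_X, so f IS continuous.


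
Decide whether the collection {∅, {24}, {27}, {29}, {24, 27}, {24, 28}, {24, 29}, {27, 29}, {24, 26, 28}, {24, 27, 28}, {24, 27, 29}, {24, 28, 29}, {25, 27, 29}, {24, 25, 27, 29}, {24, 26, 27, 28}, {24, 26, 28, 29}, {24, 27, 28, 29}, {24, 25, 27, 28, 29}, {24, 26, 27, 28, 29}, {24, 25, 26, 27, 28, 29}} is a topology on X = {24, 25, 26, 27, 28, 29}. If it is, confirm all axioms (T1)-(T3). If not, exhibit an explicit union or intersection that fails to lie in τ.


τ IS a topology on X.

Axiom (T1): ∅ ∈ τ? Yes; X ∈ τ? Yes.
Axiom (T2/T3): check pairwise unions and intersections of members of τ.
All pairwise intersections and unions checked — each lies in τ. Therefore τ satisfies (T1), (T2), (T3): it IS a topology on X.


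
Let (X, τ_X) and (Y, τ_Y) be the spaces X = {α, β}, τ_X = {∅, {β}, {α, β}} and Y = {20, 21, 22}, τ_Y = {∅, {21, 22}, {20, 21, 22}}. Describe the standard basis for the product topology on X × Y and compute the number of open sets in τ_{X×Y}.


Basis B = {∅ × ∅, {β} × {21, 22}, {β} × {20, 21, 22}, {α, β} × {21, 22}, {α, β} × {20, 21, 22}}; |τ_{X×Y}| = 6.

Enumerate products U × V with U ∈ τ_X, V ∈ τ_Y (deduplicated):
  ∅ × ∅ = {} (∅)
  {β} × {21, 22} = {(β,21), (β,22)}
  {β} × {20, 21, 22} = {(β,20), (β,21), (β,22)}
  {α, β} × {21, 22} = {(α,21), (α,22), (β,21), (β,22)}
  {α, β} × {20, 21, 22} = {(α,20), (α,21), (α,22), (β,20), (β,21), (β,22)}
These 5 distinct sets form the basis B.
Close under arbitrary unions to get τ_{X×Y}; counting gives |τ_{X×Y}| = 6.


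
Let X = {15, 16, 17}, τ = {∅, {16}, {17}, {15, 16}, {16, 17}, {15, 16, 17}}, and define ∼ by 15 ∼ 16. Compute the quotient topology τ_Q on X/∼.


X/∼ = {[15=16], [17]}; |τ_Q| = 4.

Equivalence classes: [15=16], [17].
Quotient map π: X → X/∼ sends 15 ↦ [15=16], 16 ↦ [15=16], 17 ↦ [17].
For each subset V ⊆ X/∼, compute π^{-1}(V) ⊆ X and check whether π^{-1}(V) ∈ τ. V is open in τ_Q iff π^{-1}(V) ∈ τ.
  V = {}: π^{-1}(V) = ∅ ∈ τ ✓.
  V = {[15=16]}: π^{-1}(V) = {15, 16} ∈ τ ✓.
  V = {[17]}: π^{-1}(V) = {17} ∈ τ ✓.
  V = {[15=16], [17]}: π^{-1}(V) = {15, 16, 17} ∈ τ ✓.
Open sets in the quotient: τ_Q = {{}, {[15=16]}, {[17]}, {[15=16], [17]}} (4 elements).


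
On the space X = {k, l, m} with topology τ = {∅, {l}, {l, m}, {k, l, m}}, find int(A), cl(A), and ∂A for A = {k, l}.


int(A) = {l}, cl(A) = {k, l, m}, ∂A = {k, m}.

Closed sets in (X, τ) are complements of opens:
  closed(X, τ) = {∅, {k}, {k, m}, {k, l, m}}.
int(A) = ⋃ {U ∈ τ : U ⊆ A}. Opens contained in A: ∅, {l}.
Taking the union of these: int(A) = {l}.
cl(A) = ⋂ {C closed : A ⊆ C}. Closed sets containing A: {k, l, m}.
Intersecting these: cl(A) = {k, l, m}.
∂A = cl(A) ∖ int(A) = {k, l, m} ∖ {l} = {k, m}.


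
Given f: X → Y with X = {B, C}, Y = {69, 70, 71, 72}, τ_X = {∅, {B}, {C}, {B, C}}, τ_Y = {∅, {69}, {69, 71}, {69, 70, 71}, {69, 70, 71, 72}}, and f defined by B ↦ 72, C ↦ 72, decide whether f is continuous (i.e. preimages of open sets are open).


f IS continuous.

Compute f^{-1}(U) for each U ∈ τ_Y:
  U = ∅: f^{-1}(U) = ∅ ∈ τ_X ✓.
  U = {69}: f^{-1}(U) = ∅ ∈ τ_X ✓.
  U = {69, 71}: f^{-1}(U) = ∅ ∈ τ_X ✓.
  U = {69, 70, 71}: f^{-1}(U) = ∅ ∈ τ_X ✓.
  U = {69, 70, 71, 72}: f^{-1}(U) = {B, C} ∈ τ_X ✓.
Every preimage lies in τ_X, so f IS continuous.


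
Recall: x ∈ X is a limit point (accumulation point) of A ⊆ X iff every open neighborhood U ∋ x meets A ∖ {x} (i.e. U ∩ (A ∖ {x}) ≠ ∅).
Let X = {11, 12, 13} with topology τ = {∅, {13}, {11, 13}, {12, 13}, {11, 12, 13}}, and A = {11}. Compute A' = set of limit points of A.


A' = ∅

For each x ∈ X, list the open sets U ∈ τ with x ∈ U, then check whether U ∩ (A ∖ {x}) ≠ ∅ for every such U.
  x = 11: open {11, 13} ∋ x has {11, 13} ∩ (A ∖ {11}) = ∅, so x is NOT a limit point.
  x = 12: open {12, 13} ∋ x has {12, 13} ∩ (A ∖ {12}) = ∅, so x is NOT a limit point.
  x = 13: open {13} ∋ x has {13} ∩ (A ∖ {13}) = ∅, so x is NOT a limit point.
Collecting: A' = ∅.


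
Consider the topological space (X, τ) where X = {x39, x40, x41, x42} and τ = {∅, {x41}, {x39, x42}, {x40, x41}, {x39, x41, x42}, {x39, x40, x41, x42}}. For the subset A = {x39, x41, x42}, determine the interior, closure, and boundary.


int(A) = {x39, x41, x42}, cl(A) = {x39, x40, x41, x42}, ∂A = {x40}.

Closed sets in (X, τ) are complements of opens:
  closed(X, τ) = {∅, {x40}, {x39, x42}, {x40, x41}, {x39, x40, x42}, {x39, x40, x41, x42}}.
int(A) = ⋃ {U ∈ τ : U ⊆ A}. Opens contained in A: ∅, {x41}, {x39, x42}, {x39, x41, x42}.
Taking the union of these: int(A) = {x39, x41, x42}.
cl(A) = ⋂ {C closed : A ⊆ C}. Closed sets containing A: {x39, x40, x41, x42}.
Intersecting these: cl(A) = {x39, x40, x41, x42}.
∂A = cl(A) ∖ int(A) = {x39, x40, x41, x42} ∖ {x39, x41, x42} = {x40}.


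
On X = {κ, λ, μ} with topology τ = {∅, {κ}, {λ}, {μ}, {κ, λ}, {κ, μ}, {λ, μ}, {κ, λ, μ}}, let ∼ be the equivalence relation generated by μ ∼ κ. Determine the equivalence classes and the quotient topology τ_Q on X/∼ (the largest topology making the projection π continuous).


X/∼ = {[κ=μ], [λ]}; |τ_Q| = 4.

Equivalence classes: [κ=μ], [λ].
Quotient map π: X → X/∼ sends κ ↦ [κ=μ], λ ↦ [λ], μ ↦ [κ=μ].
For each subset V ⊆ X/∼, compute π^{-1}(V) ⊆ X and check whether π^{-1}(V) ∈ τ. V is open in τ_Q iff π^{-1}(V) ∈ τ.
  V = {}: π^{-1}(V) = ∅ ∈ τ ✓.
  V = {[κ=μ]}: π^{-1}(V) = {κ, μ} ∈ τ ✓.
  V = {[λ]}: π^{-1}(V) = {λ} ∈ τ ✓.
  V = {[κ=μ], [λ]}: π^{-1}(V) = {κ, λ, μ} ∈ τ ✓.
Open sets in the quotient: τ_Q = {{}, {[κ=μ]}, {[λ]}, {[κ=μ], [λ]}} (4 elements).


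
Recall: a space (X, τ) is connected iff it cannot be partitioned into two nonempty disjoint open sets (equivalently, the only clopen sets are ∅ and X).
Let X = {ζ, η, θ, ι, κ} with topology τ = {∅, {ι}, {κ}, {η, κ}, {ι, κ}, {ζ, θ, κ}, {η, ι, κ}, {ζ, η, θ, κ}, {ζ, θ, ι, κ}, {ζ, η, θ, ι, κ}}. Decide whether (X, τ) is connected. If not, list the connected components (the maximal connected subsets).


(X, τ) is disconnected; components = [{ι}, {ζ, η, θ, κ}].

Find clopen sets (U ∈ τ with X ∖ U ∈ τ):
  U = ∅, X ∖ U = {ζ, η, θ, ι, κ} — both open, so U is clopen.
  U = {ι}, X ∖ U = {ζ, η, θ, κ} — both open, so U is clopen.
  U = {ζ, η, θ, κ}, X ∖ U = {ι} — both open, so U is clopen.
  U = {ζ, η, θ, ι, κ}, X ∖ U = ∅ — both open, so U is clopen.
Nontrivial clopen(s) exist: e.g. {ζ, η, θ, κ}. So (X, τ) is disconnected.
Compute connected components by grouping points that agree on all clopens:
  component: {ι}
  component: {ζ, η, θ, κ}


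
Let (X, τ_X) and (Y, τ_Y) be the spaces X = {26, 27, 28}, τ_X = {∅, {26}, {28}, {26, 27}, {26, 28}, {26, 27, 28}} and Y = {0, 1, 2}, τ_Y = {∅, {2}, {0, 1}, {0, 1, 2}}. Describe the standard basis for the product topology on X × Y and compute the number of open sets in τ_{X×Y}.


Basis B = {∅ × ∅, {26} × {2}, {28} × {2}, {26} × {0, 1}, {26, 27} × {2}, {26, 28} × {2}, {28} × {0, 1}, {26} × {0, 1, 2}, {26, 27, 28} × {2}, {28} × {0, 1, 2}, {26, 27} × {0, 1}, {26, 28} × {0, 1}, {26, 27} × {0, 1, 2}, {26, 28} × {0, 1, 2}, {26, 27, 28} × {0, 1}, {26, 27, 28} × {0, 1, 2}}; |τ_{X×Y}| = 36.

Enumerate products U × V with U ∈ τ_X, V ∈ τ_Y (deduplicated):
  ∅ × ∅ = {} (∅)
  {26} × {2} = {(26,2)}
  {28} × {2} = {(28,2)}
  {26} × {0, 1} = {(26,0), (26,1)}
  {26, 27} × {2} = {(26,2), (27,2)}
  {26, 28} × {2} = {(26,2), (28,2)}
  {28} × {0, 1} = {(28,0), (28,1)}
  {26} × {0, 1, 2} = {(26,0), (26,1), (26,2)}
  {26, 27, 28} × {2} = {(26,2), (27,2), (28,2)}
  {28} × {0, 1, 2} = {(28,0), (28,1), (28,2)}
  {26, 27} × {0, 1} = {(26,0), (26,1), (27,0), (27,1)}
  {26, 28} × {0, 1} = {(26,0), (26,1), (28,0), (28,1)}
  {26, 27} × {0, 1, 2} = {(26,0), (26,1), (26,2), (27,0), (27,1), (27,2)}
  {26, 28} × {0, 1, 2} = {(26,0), (26,1), (26,2), (28,0), (28,1), (28,2)}
  {26, 27, 28} × {0, 1} = {(26,0), (26,1), (27,0), (27,1), (28,0), (28,1)}
  {26, 27, 28} × {0, 1, 2} = {(26,0), (26,1), (26,2), (27,0), (27,1), (27,2), (28,0), (28,1), (28,2)}
These 16 distinct sets form the basis B.
Close under arbitrary unions to get τ_{X×Y}; counting gives |τ_{X×Y}| = 36.


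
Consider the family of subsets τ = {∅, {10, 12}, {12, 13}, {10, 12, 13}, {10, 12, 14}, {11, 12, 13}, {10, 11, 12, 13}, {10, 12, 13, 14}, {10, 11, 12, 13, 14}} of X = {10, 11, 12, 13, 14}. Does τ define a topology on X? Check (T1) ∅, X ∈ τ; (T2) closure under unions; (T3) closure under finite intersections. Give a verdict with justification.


τ is NOT a topology on X.

Axiom (T1): ∅ ∈ τ? Yes; X ∈ τ? Yes.
Axiom (T2/T3): check pairwise unions and intersections of members of τ.
Counterexample for (T3): {10, 12} ∩ {12, 13} = {12} ∉ τ. Therefore τ is NOT a topology.


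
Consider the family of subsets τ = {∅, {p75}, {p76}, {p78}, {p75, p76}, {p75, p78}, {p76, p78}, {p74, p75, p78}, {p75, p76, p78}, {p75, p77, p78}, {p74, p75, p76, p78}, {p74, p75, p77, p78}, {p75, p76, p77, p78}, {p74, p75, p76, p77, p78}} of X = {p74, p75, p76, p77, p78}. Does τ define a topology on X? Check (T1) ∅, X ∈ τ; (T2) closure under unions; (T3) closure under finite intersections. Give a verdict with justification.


τ IS a topology on X.

Axiom (T1): ∅ ∈ τ? Yes; X ∈ τ? Yes.
Axiom (T2/T3): check pairwise unions and intersections of members of τ.
All pairwise intersections and unions checked — each lies in τ. Therefore τ satisfies (T1), (T2), (T3): it IS a topology on X.


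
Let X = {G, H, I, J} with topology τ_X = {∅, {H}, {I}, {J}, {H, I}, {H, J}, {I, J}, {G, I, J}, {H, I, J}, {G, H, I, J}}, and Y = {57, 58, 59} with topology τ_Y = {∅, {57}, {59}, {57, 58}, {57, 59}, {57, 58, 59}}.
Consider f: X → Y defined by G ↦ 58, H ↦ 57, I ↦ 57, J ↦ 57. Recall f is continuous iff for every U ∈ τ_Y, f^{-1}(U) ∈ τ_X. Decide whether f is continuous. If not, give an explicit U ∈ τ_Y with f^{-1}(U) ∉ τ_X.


f IS continuous.

Compute f^{-1}(U) for each U ∈ τ_Y:
  U = ∅: f^{-1}(U) = ∅ ∈ τ_X ✓.
  U = {57}: f^{-1}(U) = {H, I, J} ∈ τ_X ✓.
  U = {59}: f^{-1}(U) = ∅ ∈ τ_X ✓.
  U = {57, 58}: f^{-1}(U) = {G, H, I, J} ∈ τ_X ✓.
  U = {57, 59}: f^{-1}(U) = {H, I, J} ∈ τ_X ✓.
  U = {57, 58, 59}: f^{-1}(U) = {G, H, I, J} ∈ τ_X ✓.
Every preimage lies in τ_X, so f IS continuous.


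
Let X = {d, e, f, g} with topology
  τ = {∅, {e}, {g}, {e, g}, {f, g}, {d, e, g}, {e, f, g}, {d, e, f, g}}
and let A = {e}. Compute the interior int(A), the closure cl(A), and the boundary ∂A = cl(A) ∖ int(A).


int(A) = {e}, cl(A) = {d, e}, ∂A = {d}.

Closed sets in (X, τ) are complements of opens:
  closed(X, τ) = {∅, {d}, {f}, {d, e}, {d, f}, {d, e, f}, {d, f, g}, {d, e, f, g}}.
int(A) = ⋃ {U ∈ τ : U ⊆ A}. Opens contained in A: ∅, {e}.
Taking the union of these: int(A) = {e}.
cl(A) = ⋂ {C closed : A ⊆ C}. Closed sets containing A: {d, e}, {d, e, f}, {d, e, f, g}.
Intersecting these: cl(A) = {d, e}.
∂A = cl(A) ∖ int(A) = {d, e} ∖ {e} = {d}.


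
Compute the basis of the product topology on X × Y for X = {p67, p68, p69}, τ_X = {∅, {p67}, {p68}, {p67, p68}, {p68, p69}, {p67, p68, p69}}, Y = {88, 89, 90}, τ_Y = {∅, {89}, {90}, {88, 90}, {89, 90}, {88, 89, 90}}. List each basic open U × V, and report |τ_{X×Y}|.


Basis B = {∅ × ∅, {p67} × {89}, {p67} × {90}, {p68} × {89}, {p68} × {90}, {p67} × {88, 90}, {p67} × {89, 90}, {p67, p68} × {89}, {p67, p68} × {90}, {p68} × {88, 90}, {p68} × {89, 90}, {p68, p69} × {89}, {p68, p69} × {90}, {p67} × {88, 89, 90}, {p67, p68, p69} × {89}, {p67, p68, p69} × {90}, {p68} × {88, 89, 90}, {p67, p68} × {88, 90}, {p67, p68} × {89, 90}, {p68, p69} × {88, 90}, {p68, p69} × {89, 90}, {p67, p68} × {88, 89, 90}, {p67, p68, p69} × {88, 90}, {p67, p68, p69} × {89, 90}, {p68, p69} × {88, 89, 90}, {p67, p68, p69} × {88, 89, 90}}; |τ_{X×Y}| = 108.

Enumerate products U × V with U ∈ τ_X, V ∈ τ_Y (deduplicated):
  ∅ × ∅ = {} (∅)
  {p67} × {89} = {(p67,89)}
  {p67} × {90} = {(p67,90)}
  {p68} × {89} = {(p68,89)}
  {p68} × {90} = {(p68,90)}
  {p67} × {88, 90} = {(p67,88), (p67,90)}
  {p67} × {89, 90} = {(p67,89), (p67,90)}
  {p67, p68} × {89} = {(p67,89), (p68,89)}
  {p67, p68} × {90} = {(p67,90), (p68,90)}
  {p68} × {88, 90} = {(p68,88), (p68,90)}
  {p68} × {89, 90} = {(p68,89), (p68,90)}
  {p68, p69} × {89} = {(p68,89), (p69,89)}
  {p68, p69} × {90} = {(p68,90), (p69,90)}
  {p67} × {88, 89, 90} = {(p67,88), (p67,89), (p67,90)}
  {p67, p68, p69} × {89} = {(p67,89), (p68,89), (p69,89)}
  {p67, p68, p69} × {90} = {(p67,90), (p68,90), (p69,90)}
  {p68} × {88, 89, 90} = {(p68,88), (p68,89), (p68,90)}
  {p67, p68} × {88, 90} = {(p67,88), (p67,90), (p68,88), (p68,90)}
  {p67, p68} × {89, 90} = {(p67,89), (p67,90), (p68,89), (p68,90)}
  {p68, p69} × {88, 90} = {(p68,88), (p68,90), (p69,88), (p69,90)}
  {p68, p69} × {89, 90} = {(p68,89), (p68,90), (p69,89), (p69,90)}
  {p67, p68} × {88, 89, 90} = {(p67,88), (p67,89), (p67,90), (p68,88), (p68,89), (p68,90)}
  {p67, p68, p69} × {88, 90} = {(p67,88), (p67,90), (p68,88), (p68,90), (p69,88), (p69,90)}
  {p67, p68, p69} × {89, 90} = {(p67,89), (p67,90), (p68,89), (p68,90), (p69,89), (p69,90)}
  {p68, p69} × {88, 89, 90} = {(p68,88), (p68,89), (p68,90), (p69,88), (p69,89), (p69,90)}
  {p67, p68, p69} × {88, 89, 90} = {(p67,88), (p67,89), (p67,90), (p68,88), (p68,89), (p68,90), (p69,88), (p69,89), (p69,90)}
These 26 distinct sets form the basis B.
Close under arbitrary unions to get τ_{X×Y}; counting gives |τ_{X×Y}| = 108.
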